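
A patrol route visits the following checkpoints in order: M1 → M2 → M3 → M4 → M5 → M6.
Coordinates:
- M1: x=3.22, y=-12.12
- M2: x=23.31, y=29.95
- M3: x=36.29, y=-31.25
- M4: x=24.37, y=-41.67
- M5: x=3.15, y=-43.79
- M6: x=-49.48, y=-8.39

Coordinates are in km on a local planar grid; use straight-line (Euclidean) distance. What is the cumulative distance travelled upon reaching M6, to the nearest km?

210 km

Leg distances:
M1→M2: 46.6 km  (cumulative 46.6 km)
M2→M3: 62.6 km  (cumulative 109.2 km)
M3→M4: 15.8 km  (cumulative 125.0 km)
M4→M5: 21.3 km  (cumulative 146.3 km)
M5→M6: 63.4 km  (cumulative 209.8 km)
Cumulative distance at M6 ≈ 210 km.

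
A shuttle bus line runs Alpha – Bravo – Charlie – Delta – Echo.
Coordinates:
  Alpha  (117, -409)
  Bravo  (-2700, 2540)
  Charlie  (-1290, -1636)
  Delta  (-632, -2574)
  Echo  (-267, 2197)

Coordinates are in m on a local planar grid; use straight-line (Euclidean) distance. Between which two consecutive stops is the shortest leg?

Leg distances:
Alpha→Bravo: 4078.2 m
Bravo→Charlie: 4407.6 m
Charlie→Delta: 1145.8 m
Delta→Echo: 4784.9 m
The shortest leg is Charlie–Delta at 1145.8 m.

Charlie–Delta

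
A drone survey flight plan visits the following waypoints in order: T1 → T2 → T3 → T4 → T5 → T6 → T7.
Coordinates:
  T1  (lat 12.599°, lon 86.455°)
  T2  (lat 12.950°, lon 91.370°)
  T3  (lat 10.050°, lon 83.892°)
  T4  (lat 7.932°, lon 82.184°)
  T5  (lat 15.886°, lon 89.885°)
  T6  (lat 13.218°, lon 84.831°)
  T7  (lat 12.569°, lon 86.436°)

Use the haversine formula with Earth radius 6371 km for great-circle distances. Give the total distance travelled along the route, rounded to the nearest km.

Leg distances:
T1→T2: 534.4 km  (cumulative 534.4 km)
T2→T3: 876.2 km  (cumulative 1410.6 km)
T3→T4: 301.1 km  (cumulative 1711.7 km)
T4→T5: 1217.8 km  (cumulative 2929.5 km)
T5→T6: 619.5 km  (cumulative 3549.0 km)
T6→T7: 188.3 km  (cumulative 3737.3 km)
Total route length ≈ 3737 km.

3737 km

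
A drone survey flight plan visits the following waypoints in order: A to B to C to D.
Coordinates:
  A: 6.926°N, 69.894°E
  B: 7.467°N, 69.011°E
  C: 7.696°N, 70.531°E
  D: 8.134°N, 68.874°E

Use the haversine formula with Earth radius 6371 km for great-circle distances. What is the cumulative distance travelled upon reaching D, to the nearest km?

Leg distances:
A→B: 114.5 km  (cumulative 114.5 km)
B→C: 169.5 km  (cumulative 284.0 km)
C→D: 188.9 km  (cumulative 472.8 km)
Cumulative distance at D ≈ 473 km.

473 km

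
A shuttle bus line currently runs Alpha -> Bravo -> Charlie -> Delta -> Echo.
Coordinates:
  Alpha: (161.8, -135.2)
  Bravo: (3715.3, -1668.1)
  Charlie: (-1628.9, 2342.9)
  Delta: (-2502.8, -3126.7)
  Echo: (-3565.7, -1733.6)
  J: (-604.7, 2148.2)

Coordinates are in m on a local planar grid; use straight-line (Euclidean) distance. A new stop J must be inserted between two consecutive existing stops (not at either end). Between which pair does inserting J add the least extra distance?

Added distance for inserting J between each consecutive pair:
Alpha–Bravo: 4302.8 m
Bravo–Charlie: 124.8 m
Charlie–Delta: 1109.6 m
Delta–Echo: 8735.9 m
Smallest added distance is 124.8 m, inserting between Bravo and Charlie.

between Bravo and Charlie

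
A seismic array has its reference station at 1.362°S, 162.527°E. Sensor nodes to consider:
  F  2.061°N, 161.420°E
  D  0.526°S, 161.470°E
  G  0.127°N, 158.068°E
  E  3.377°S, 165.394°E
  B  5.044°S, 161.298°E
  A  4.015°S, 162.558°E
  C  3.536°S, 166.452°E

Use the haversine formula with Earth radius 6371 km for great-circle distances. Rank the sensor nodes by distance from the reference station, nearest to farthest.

Computing each great-circle distance from 1.362°S, 162.527°E:
D 0.526°S, 161.470°E: 149.8 km
A 4.015°S, 162.558°E: 295.0 km
E 3.377°S, 165.394°E: 389.4 km
F 2.061°N, 161.420°E: 400.0 km
B 5.044°S, 161.298°E: 431.5 km
C 3.536°S, 166.452°E: 498.5 km
G 0.127°N, 158.068°E: 522.7 km

D, A, E, F, B, C, G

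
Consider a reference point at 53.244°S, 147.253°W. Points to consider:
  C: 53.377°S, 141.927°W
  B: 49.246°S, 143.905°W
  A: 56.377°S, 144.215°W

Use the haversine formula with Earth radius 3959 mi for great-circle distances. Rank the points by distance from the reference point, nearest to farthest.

C, A, B

Distance from the reference point at 53.244°S, 147.253°W to each:
C 53.377°S, 141.927°W: 220.0 mi
A 56.377°S, 144.215°W: 247.9 mi
B 49.246°S, 143.905°W: 311.8 mi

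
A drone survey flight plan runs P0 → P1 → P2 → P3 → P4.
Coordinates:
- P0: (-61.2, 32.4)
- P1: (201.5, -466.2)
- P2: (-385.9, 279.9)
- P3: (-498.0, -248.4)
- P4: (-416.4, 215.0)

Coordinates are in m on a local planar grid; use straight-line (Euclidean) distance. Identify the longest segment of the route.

Leg distances:
P0→P1: 563.6 m
P1→P2: 949.6 m
P2→P3: 540.1 m
P3→P4: 470.5 m
The longest leg is P1–P2 at 949.6 m.

P1–P2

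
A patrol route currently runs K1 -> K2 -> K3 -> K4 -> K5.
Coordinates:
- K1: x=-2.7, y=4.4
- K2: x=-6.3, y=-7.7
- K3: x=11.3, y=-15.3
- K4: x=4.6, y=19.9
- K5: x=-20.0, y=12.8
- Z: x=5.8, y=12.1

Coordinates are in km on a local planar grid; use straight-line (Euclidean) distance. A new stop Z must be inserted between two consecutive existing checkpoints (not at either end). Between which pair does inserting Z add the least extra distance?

Added distance for inserting Z between each consecutive pair:
K1–K2: 22.0 km
K2–K3: 32.0 km
K3–K4: 0.0 km
K4–K5: 8.1 km
Smallest added distance is 0.0 km, inserting between K3 and K4.

between K3 and K4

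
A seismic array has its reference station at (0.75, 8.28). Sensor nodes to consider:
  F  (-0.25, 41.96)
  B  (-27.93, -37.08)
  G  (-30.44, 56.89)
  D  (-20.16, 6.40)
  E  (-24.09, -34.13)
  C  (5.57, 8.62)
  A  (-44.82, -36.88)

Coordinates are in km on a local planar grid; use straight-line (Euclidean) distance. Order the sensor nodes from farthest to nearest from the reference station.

A, G, B, E, F, D, C

Distances from the reference station:
A (-44.82, -36.88): 64.2 km
G (-30.44, 56.89): 57.8 km
B (-27.93, -37.08): 53.7 km
E (-24.09, -34.13): 49.1 km
F (-0.25, 41.96): 33.7 km
D (-20.16, 6.40): 21.0 km
C (5.57, 8.62): 4.8 km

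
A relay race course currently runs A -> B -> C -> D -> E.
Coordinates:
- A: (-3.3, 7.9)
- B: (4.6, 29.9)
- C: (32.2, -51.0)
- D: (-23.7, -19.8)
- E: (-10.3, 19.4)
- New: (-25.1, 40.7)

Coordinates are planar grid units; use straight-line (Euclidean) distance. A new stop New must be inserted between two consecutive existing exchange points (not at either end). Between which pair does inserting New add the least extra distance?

between D and E

Added distance for inserting New between each consecutive pair:
A–B: 47.6
B–C: 54.3
C–D: 104.6
D–E: 45.0
Smallest added distance is 45.0, inserting between D and E.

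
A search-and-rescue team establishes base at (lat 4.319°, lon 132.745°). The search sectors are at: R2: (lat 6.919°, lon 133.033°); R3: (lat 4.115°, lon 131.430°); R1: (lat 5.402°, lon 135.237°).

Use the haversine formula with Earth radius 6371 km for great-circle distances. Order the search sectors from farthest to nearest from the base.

Computing each great-circle distance from (lat 4.319°, lon 132.745°):
R1 (lat 5.402°, lon 135.237°): 301.2 km
R2 (lat 6.919°, lon 133.033°): 290.9 km
R3 (lat 4.115°, lon 131.430°): 147.6 km

R1, R2, R3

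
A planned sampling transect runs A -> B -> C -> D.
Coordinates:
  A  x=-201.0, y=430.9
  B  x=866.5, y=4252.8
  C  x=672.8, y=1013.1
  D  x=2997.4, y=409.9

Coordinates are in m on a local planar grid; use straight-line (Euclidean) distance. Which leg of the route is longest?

Leg distances:
A→B: 3968.2 m
B→C: 3245.5 m
C→D: 2401.6 m
The longest leg is A–B at 3968.2 m.

A–B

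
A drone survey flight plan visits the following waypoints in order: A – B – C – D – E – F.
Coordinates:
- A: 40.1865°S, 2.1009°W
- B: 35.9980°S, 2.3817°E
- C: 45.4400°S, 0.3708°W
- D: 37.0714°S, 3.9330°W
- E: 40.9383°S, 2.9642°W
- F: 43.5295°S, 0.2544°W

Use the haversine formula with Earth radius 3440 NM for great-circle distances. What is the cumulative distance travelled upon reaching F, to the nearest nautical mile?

1870 NM

Leg distances:
A→B: 328.7 NM  (cumulative 328.7 NM)
B→C: 580.5 NM  (cumulative 909.2 NM)
C→D: 527.4 NM  (cumulative 1436.6 NM)
D→E: 236.5 NM  (cumulative 1673.1 NM)
E→F: 196.7 NM  (cumulative 1869.8 NM)
Cumulative distance at F ≈ 1870 NM.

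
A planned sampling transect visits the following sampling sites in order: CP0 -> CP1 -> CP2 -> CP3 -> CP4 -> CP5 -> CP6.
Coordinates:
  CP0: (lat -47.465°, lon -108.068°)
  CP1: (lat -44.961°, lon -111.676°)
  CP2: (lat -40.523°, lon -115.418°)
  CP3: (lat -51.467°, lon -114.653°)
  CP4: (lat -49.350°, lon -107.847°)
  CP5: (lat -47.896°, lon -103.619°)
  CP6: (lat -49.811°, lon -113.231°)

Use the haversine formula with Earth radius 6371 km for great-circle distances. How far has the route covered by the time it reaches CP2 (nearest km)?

Leg distances:
CP0→CP1: 393.1 km  (cumulative 393.1 km)
CP1→CP2: 580.3 km  (cumulative 973.4 km)
Cumulative distance at CP2 ≈ 973 km.

973 km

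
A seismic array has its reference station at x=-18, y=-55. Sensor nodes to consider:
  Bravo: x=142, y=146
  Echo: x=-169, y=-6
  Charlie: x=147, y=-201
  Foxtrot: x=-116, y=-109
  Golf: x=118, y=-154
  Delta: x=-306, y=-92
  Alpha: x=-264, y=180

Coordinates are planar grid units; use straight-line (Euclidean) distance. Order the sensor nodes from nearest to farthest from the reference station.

Computing each straight-line distance from x=-18, y=-55:
Foxtrot x=-116, y=-109: 111.9
Echo x=-169, y=-6: 158.8
Golf x=118, y=-154: 168.2
Charlie x=147, y=-201: 220.3
Bravo x=142, y=146: 256.9
Delta x=-306, y=-92: 290.4
Alpha x=-264, y=180: 340.2

Foxtrot, Echo, Golf, Charlie, Bravo, Delta, Alpha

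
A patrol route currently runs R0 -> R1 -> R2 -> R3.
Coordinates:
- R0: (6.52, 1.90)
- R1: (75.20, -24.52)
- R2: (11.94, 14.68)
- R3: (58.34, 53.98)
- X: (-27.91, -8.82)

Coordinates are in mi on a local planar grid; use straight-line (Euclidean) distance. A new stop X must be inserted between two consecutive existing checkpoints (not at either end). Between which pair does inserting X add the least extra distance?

Added distance for inserting X between each consecutive pair:
R0–R1: 66.8 mi
R1–R2: 76.1 mi
R2–R3: 92.1 mi
Smallest added distance is 66.8 mi, inserting between R0 and R1.

between R0 and R1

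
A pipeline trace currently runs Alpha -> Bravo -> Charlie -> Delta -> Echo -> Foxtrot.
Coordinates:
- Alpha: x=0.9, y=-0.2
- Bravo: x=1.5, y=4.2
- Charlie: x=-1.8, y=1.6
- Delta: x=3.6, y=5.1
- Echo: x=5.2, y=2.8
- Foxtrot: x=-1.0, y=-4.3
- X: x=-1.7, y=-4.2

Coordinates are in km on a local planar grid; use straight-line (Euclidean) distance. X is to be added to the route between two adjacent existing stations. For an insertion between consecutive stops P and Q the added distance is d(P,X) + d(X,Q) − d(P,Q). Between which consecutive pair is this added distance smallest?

between Echo and Foxtrot

Added distance for inserting X between each consecutive pair:
Alpha–Bravo: 9.3 km
Bravo–Charlie: 10.6 km
Charlie–Delta: 10.1 km
Delta–Echo: 17.7 km
Echo–Foxtrot: 1.1 km
Smallest added distance is 1.1 km, inserting between Echo and Foxtrot.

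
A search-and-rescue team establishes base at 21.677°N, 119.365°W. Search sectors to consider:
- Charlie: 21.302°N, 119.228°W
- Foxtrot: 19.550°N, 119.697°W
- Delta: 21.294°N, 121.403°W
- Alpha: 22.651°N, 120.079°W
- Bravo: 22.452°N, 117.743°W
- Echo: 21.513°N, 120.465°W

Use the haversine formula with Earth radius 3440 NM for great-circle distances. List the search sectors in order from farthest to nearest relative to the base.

Computing each great-circle distance from 21.677°N, 119.365°W:
Foxtrot 19.550°N, 119.697°W: 129.1 NM
Delta 21.294°N, 121.403°W: 116.2 NM
Bravo 22.452°N, 117.743°W: 101.5 NM
Alpha 22.651°N, 120.079°W: 70.7 NM
Echo 21.513°N, 120.465°W: 62.2 NM
Charlie 21.302°N, 119.228°W: 23.8 NM

Foxtrot, Delta, Bravo, Alpha, Echo, Charlie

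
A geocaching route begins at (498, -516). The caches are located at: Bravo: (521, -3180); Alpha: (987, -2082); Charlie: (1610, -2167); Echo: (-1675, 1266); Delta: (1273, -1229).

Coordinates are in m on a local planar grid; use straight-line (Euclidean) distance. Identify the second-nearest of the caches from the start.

Distances from the start ((498, -516)):
Delta: 1053.1 m
Alpha: 1640.6 m
Charlie: 1990.6 m
Bravo: 2664.1 m
Echo: 2810.2 m
The second-nearest is Alpha at 1640.6 m.

Alpha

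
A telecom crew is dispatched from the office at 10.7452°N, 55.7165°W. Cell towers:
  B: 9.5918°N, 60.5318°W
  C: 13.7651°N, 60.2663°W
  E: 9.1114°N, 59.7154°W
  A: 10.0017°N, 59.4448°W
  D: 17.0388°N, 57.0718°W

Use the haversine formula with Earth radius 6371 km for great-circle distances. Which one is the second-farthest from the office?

C

Distances from the office (10.7452°N, 55.7165°W):
D: 714.9 km
C: 597.6 km
B: 542.4 km
E: 474.2 km
A: 416.1 km
The second-farthest is C at 597.6 km.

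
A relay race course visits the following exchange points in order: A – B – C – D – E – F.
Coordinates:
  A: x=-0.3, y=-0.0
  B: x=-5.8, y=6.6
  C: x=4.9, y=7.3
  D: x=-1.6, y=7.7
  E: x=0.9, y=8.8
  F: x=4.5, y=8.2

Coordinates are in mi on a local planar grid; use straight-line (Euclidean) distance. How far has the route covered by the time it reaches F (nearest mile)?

Leg distances:
A→B: 8.6 mi  (cumulative 8.6 mi)
B→C: 10.7 mi  (cumulative 19.3 mi)
C→D: 6.5 mi  (cumulative 25.8 mi)
D→E: 2.7 mi  (cumulative 28.6 mi)
E→F: 3.6 mi  (cumulative 32.2 mi)
Cumulative distance at F ≈ 32 mi.

32 mi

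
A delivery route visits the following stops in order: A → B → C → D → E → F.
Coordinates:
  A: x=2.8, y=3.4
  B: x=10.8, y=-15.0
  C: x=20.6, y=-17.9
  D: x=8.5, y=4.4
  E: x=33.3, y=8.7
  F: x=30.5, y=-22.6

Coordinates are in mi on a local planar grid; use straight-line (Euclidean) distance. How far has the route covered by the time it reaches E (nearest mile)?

Leg distances:
A→B: 20.1 mi  (cumulative 20.1 mi)
B→C: 10.2 mi  (cumulative 30.3 mi)
C→D: 25.4 mi  (cumulative 55.7 mi)
D→E: 25.2 mi  (cumulative 80.8 mi)
Cumulative distance at E ≈ 81 mi.

81 mi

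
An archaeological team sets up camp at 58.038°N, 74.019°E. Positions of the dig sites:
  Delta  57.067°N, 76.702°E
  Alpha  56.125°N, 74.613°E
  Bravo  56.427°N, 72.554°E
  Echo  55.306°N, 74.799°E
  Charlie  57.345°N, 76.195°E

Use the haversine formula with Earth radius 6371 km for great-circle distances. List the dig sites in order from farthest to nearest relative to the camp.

Echo, Alpha, Bravo, Delta, Charlie

Computing each great-circle distance from 58.038°N, 74.019°E:
Echo 55.306°N, 74.799°E: 307.5 km
Alpha 56.125°N, 74.613°E: 215.7 km
Bravo 56.427°N, 72.554°E: 199.6 km
Delta 57.067°N, 76.702°E: 193.1 km
Charlie 57.345°N, 76.195°E: 150.5 km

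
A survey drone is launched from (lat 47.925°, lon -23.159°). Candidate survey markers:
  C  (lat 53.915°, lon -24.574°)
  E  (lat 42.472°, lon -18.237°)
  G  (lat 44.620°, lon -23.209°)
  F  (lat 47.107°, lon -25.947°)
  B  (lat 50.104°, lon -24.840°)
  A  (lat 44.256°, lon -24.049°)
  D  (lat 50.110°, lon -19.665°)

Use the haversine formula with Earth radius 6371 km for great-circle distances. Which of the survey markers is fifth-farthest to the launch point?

Distance to each, sorted:
E: 718.3 km
C: 673.4 km
A: 413.7 km
G: 367.5 km
D: 352.0 km
B: 271.5 km
F: 228.3 km
The fifth-farthest is D at 352.0 km.

D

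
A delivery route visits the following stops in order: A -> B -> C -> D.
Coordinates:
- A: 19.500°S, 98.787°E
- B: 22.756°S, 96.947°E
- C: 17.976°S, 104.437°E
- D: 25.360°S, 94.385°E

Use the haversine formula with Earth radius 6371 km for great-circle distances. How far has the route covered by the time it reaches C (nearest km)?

Leg distances:
A→B: 409.3 km  (cumulative 409.3 km)
B→C: 944.2 km  (cumulative 1353.5 km)
Cumulative distance at C ≈ 1353 km.

1353 km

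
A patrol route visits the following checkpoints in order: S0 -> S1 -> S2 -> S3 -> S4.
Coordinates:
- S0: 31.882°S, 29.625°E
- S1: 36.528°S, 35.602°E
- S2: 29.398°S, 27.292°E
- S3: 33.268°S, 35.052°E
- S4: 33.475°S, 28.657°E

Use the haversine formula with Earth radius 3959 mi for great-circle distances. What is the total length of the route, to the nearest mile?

2056 mi

Leg distances:
S0→S1: 468.5 mi  (cumulative 468.5 mi)
S1→S2: 688.5 mi  (cumulative 1157.0 mi)
S2→S3: 530.1 mi  (cumulative 1687.1 mi)
S3→S4: 369.2 mi  (cumulative 2056.4 mi)
Total route length ≈ 2056 mi.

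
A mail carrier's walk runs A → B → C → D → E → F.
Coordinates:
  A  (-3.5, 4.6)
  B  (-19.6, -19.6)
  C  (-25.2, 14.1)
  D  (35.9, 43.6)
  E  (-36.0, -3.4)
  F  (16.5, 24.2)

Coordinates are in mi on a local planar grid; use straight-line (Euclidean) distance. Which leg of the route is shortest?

A–B

Leg distances:
A→B: 29.1 mi
B→C: 34.2 mi
C→D: 67.8 mi
D→E: 85.9 mi
E→F: 59.3 mi
The shortest leg is A–B at 29.1 mi.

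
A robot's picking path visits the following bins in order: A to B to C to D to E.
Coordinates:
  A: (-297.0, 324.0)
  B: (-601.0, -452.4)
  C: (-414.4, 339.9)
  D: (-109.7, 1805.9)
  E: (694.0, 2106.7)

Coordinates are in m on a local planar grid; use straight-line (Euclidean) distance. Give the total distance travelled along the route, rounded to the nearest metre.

Leg distances:
A→B: 833.8 m  (cumulative 833.8 m)
B→C: 814.0 m  (cumulative 1647.8 m)
C→D: 1497.3 m  (cumulative 3145.1 m)
D→E: 858.1 m  (cumulative 4003.2 m)
Total route length ≈ 4003 m.

4003 m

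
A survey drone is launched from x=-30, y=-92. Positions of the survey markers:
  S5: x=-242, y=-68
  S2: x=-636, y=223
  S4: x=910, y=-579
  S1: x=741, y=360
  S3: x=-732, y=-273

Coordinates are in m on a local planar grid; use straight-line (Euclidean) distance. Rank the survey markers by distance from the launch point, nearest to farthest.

S5, S2, S3, S1, S4

Distance from the launch point at x=-30, y=-92 to each:
S5 x=-242, y=-68: 213.4 m
S2 x=-636, y=223: 683.0 m
S3 x=-732, y=-273: 725.0 m
S1 x=741, y=360: 893.7 m
S4 x=910, y=-579: 1058.7 m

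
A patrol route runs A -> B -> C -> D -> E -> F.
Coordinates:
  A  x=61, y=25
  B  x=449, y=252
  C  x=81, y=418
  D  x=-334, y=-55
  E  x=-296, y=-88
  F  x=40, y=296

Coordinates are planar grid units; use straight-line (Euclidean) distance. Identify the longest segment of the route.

C–D

Leg distances:
A→B: 449.5
B→C: 403.7
C→D: 629.2
D→E: 50.3
E→F: 510.2
The longest leg is C–D at 629.2.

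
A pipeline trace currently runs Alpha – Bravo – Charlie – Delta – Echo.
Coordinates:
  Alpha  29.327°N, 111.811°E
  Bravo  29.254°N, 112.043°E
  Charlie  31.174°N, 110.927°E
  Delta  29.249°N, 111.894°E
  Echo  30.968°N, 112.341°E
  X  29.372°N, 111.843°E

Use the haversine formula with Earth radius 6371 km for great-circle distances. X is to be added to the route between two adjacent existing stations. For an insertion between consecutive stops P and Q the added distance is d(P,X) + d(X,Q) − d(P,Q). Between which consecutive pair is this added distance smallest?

Added distance for inserting X between each consecutive pair:
Alpha–Bravo: 5.4 km
Bravo–Charlie: 3.3 km
Charlie–Delta: 0.0 km
Delta–Echo: 2.4 km
Smallest added distance is 0.0 km, inserting between Charlie and Delta.

between Charlie and Delta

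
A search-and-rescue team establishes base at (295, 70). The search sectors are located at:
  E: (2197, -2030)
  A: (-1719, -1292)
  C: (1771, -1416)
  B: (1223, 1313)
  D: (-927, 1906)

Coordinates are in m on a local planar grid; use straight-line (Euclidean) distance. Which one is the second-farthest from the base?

Distance to each, sorted:
E: 2833.3 m
A: 2431.3 m
D: 2205.5 m
C: 2094.5 m
B: 1551.2 m
The second-farthest is A at 2431.3 m.

A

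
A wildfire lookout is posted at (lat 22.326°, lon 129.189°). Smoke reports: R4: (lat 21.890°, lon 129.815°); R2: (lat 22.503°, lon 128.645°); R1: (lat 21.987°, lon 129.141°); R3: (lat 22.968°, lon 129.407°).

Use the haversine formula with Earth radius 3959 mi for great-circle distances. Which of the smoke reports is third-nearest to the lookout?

R3

Distance to each, sorted:
R1: 23.6 mi
R2: 36.8 mi
R3: 46.5 mi
R4: 50.1 mi
The third-nearest is R3 at 46.5 mi.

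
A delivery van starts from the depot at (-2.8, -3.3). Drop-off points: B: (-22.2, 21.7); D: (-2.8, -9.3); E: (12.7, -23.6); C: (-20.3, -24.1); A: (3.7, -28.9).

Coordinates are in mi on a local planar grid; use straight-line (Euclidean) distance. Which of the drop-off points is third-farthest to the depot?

Distance to each, sorted:
B: 31.6 mi
C: 27.2 mi
A: 26.4 mi
E: 25.5 mi
D: 6.0 mi
The third-farthest is A at 26.4 mi.

A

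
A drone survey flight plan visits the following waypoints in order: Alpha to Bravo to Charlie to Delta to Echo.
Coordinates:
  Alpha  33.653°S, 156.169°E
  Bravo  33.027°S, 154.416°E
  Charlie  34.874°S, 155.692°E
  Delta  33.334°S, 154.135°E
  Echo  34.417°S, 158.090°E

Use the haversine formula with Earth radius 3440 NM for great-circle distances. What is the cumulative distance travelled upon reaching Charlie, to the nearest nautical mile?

223 NM

Leg distances:
Alpha→Bravo: 95.6 NM  (cumulative 95.6 NM)
Bravo→Charlie: 127.8 NM  (cumulative 223.4 NM)
Cumulative distance at Charlie ≈ 223 NM.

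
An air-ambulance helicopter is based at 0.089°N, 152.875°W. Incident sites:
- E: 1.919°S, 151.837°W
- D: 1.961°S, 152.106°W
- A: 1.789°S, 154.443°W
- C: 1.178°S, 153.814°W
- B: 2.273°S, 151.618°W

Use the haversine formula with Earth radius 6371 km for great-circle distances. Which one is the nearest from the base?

Distance to each, sorted:
C: 175.4 km
D: 243.5 km
E: 251.3 km
A: 272.0 km
B: 297.5 km
The nearest is C at 175.4 km.

C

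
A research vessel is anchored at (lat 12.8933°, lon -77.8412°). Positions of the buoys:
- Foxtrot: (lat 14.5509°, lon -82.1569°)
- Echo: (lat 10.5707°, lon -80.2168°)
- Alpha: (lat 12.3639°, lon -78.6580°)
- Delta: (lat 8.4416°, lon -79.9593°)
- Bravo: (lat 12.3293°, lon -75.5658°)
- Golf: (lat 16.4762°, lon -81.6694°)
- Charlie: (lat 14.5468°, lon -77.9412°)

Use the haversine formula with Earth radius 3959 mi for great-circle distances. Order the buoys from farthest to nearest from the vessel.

Computing each great-circle distance from (lat 12.8933°, lon -77.8412°):
Golf (lat 16.4762°, lon -81.6694°): 356.0 mi
Delta (lat 8.4416°, lon -79.9593°): 339.5 mi
Foxtrot (lat 14.5509°, lon -82.1569°): 311.5 mi
Echo (lat 10.5707°, lon -80.2168°): 227.1 mi
Bravo (lat 12.3293°, lon -75.5658°): 158.3 mi
Charlie (lat 14.5468°, lon -77.9412°): 114.4 mi
Alpha (lat 12.3639°, lon -78.6580°): 66.1 mi

Golf, Delta, Foxtrot, Echo, Bravo, Charlie, Alpha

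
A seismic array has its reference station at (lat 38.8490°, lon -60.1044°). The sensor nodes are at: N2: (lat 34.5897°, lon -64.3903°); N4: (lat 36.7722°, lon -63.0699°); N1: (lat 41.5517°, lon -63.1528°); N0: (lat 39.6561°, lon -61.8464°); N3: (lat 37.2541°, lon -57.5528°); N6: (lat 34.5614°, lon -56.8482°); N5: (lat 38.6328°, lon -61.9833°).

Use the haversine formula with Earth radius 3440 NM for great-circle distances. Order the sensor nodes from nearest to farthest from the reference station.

N5, N0, N3, N4, N1, N6, N2

Distance from the reference station at (lat 38.8490°, lon -60.1044°) to each:
N5 (lat 38.6328°, lon -61.9833°): 88.9 NM
N0 (lat 39.6561°, lon -61.8464°): 94.4 NM
N3 (lat 37.2541°, lon -57.5528°): 154.0 NM
N4 (lat 36.7722°, lon -63.0699°): 188.0 NM
N1 (lat 41.5517°, lon -63.1528°): 214.1 NM
N6 (lat 34.5614°, lon -56.8482°): 301.3 NM
N2 (lat 34.5897°, lon -64.3903°): 328.5 NM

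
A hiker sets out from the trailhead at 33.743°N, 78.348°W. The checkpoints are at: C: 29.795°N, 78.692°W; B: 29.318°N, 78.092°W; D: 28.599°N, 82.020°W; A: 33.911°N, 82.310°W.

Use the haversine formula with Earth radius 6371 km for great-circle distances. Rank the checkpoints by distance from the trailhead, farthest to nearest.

Computing each great-circle distance from 33.743°N, 78.348°W:
D 28.599°N, 82.020°W: 670.1 km
B 29.318°N, 78.092°W: 492.6 km
C 29.795°N, 78.692°W: 440.2 km
A 33.911°N, 82.310°W: 366.4 km

D, B, C, A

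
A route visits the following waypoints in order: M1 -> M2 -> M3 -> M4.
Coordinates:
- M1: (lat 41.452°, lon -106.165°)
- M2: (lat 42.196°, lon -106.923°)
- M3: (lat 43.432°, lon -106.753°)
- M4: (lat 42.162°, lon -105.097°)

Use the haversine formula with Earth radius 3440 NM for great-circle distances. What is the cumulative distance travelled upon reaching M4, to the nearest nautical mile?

236 NM

Leg distances:
M1→M2: 56.1 NM  (cumulative 56.1 NM)
M2→M3: 74.6 NM  (cumulative 130.7 NM)
M3→M4: 105.5 NM  (cumulative 236.2 NM)
Cumulative distance at M4 ≈ 236 NM.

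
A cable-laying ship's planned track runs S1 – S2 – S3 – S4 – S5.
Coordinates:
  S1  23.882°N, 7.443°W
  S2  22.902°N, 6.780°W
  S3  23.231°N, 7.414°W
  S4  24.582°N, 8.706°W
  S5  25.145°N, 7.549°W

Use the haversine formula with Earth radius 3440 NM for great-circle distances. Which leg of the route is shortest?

S2–S3

Leg distances:
S1→S2: 69.3 NM
S2→S3: 40.2 NM
S3→S4: 107.7 NM
S4→S5: 71.5 NM
The shortest leg is S2–S3 at 40.2 NM.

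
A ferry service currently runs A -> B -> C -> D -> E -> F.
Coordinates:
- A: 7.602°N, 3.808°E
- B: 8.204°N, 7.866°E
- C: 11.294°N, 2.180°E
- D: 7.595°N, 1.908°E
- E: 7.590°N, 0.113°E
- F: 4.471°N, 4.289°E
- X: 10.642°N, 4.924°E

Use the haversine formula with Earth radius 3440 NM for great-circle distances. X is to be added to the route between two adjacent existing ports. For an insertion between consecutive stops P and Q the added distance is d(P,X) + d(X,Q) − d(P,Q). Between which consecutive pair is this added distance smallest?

Added distance for inserting X between each consecutive pair:
A–B: 177.7 NM
B–C: 9.8 NM
C–D: 199.5 NM
D–E: 487.9 NM
E–F: 399.6 NM
Smallest added distance is 9.8 NM, inserting between B and C.

between B and C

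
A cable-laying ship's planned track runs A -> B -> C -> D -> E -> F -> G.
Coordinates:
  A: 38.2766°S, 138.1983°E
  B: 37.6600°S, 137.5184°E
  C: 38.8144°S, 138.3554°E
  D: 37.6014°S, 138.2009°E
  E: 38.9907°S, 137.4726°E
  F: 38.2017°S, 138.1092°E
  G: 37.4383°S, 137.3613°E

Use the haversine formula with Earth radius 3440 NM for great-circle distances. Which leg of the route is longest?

D–E

Leg distances:
A→B: 49.1 NM
B→C: 79.8 NM
C→D: 73.2 NM
D→E: 90.2 NM
E→F: 56.0 NM
F→G: 58.0 NM
The longest leg is D–E at 90.2 NM.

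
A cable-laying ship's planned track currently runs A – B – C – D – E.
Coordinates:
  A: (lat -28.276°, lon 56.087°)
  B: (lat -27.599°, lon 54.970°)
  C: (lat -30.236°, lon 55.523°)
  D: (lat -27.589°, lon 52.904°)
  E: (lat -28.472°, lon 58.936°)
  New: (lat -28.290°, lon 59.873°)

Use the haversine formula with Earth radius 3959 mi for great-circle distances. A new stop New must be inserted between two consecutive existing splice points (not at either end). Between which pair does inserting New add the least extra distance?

Added distance for inserting New between each consecutive pair:
A–B: 450.7 mi
B–C: 412.4 mi
C–D: 480.8 mi
D–E: 113.5 mi
Smallest added distance is 113.5 mi, inserting between D and E.

between D and E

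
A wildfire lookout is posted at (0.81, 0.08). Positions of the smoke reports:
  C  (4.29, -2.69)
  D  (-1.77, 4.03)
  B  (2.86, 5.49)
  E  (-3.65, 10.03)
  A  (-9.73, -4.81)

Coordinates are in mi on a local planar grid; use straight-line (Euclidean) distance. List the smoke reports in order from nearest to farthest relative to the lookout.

Distances from the lookout:
C (4.29, -2.69): 4.4 mi
D (-1.77, 4.03): 4.7 mi
B (2.86, 5.49): 5.8 mi
E (-3.65, 10.03): 10.9 mi
A (-9.73, -4.81): 11.6 mi

C, D, B, E, A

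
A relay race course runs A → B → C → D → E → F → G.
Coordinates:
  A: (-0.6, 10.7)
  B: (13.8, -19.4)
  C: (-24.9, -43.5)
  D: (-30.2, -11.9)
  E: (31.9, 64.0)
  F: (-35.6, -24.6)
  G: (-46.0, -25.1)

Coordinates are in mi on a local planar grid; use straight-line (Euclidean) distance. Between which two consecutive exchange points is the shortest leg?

F–G

Leg distances:
A→B: 33.4 mi
B→C: 45.6 mi
C→D: 32.0 mi
D→E: 98.1 mi
E→F: 111.4 mi
F→G: 10.4 mi
The shortest leg is F–G at 10.4 mi.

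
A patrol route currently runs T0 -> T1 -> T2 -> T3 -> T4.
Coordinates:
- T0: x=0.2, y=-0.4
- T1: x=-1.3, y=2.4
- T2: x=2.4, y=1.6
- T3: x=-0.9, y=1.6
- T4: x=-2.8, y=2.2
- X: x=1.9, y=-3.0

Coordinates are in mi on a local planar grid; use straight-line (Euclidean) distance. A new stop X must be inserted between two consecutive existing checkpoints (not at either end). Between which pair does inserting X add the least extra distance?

Added distance for inserting X between each consecutive pair:
T0–T1: 6.2 mi
T1–T2: 7.1 mi
T2–T3: 6.7 mi
T3–T4: 10.4 mi
Smallest added distance is 6.2 mi, inserting between T0 and T1.

between T0 and T1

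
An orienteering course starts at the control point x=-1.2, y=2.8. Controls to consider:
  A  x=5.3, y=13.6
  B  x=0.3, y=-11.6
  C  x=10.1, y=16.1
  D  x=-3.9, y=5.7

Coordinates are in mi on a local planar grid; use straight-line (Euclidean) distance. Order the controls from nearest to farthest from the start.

D, A, B, C

Distance from the start at x=-1.2, y=2.8 to each:
D x=-3.9, y=5.7: 4.0 mi
A x=5.3, y=13.6: 12.6 mi
B x=0.3, y=-11.6: 14.5 mi
C x=10.1, y=16.1: 17.5 mi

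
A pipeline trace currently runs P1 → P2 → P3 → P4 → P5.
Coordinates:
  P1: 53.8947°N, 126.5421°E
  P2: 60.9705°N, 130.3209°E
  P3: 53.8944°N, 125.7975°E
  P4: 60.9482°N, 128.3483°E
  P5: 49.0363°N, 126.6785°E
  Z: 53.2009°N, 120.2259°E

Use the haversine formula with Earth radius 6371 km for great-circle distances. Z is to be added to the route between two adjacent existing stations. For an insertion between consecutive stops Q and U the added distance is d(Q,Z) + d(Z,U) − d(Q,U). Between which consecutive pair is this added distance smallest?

between P4 and P5

Added distance for inserting Z between each consecutive pair:
P1–P2: 660.9 km
P2–P3: 599.4 km
P3–P4: 566.9 km
P4–P5: 306.6 km
Smallest added distance is 306.6 km, inserting between P4 and P5.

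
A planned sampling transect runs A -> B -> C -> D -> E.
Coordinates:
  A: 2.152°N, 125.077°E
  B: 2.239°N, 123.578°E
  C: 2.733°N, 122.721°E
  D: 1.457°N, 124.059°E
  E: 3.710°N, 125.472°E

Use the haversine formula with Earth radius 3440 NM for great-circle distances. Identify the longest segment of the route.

Leg distances:
A→B: 90.1 NM
B→C: 59.3 NM
C→D: 111.0 NM
D→E: 159.6 NM
The longest leg is D–E at 159.6 NM.

D–E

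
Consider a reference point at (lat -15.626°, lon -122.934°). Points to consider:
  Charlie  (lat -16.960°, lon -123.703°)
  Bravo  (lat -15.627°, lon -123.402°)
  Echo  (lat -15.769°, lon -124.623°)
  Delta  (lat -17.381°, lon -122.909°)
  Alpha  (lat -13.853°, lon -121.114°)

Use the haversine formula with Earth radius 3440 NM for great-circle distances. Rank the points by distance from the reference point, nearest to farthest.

Computing each great-circle distance from (lat -15.626°, lon -122.934°):
Bravo (lat -15.627°, lon -123.402°): 27.1 NM
Charlie (lat -16.960°, lon -123.703°): 91.5 NM
Echo (lat -15.769°, lon -124.623°): 98.0 NM
Delta (lat -17.381°, lon -122.909°): 105.4 NM
Alpha (lat -13.853°, lon -121.114°): 150.0 NM

Bravo, Charlie, Echo, Delta, Alpha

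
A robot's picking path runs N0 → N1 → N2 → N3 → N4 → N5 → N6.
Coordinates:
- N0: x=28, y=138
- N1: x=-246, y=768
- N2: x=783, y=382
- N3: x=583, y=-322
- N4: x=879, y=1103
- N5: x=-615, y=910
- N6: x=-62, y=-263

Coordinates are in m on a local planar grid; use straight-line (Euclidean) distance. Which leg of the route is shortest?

Leg distances:
N0→N1: 687.0 m
N1→N2: 1099.0 m
N2→N3: 731.9 m
N3→N4: 1455.4 m
N4→N5: 1506.4 m
N5→N6: 1296.8 m
The shortest leg is N0–N1 at 687.0 m.

N0–N1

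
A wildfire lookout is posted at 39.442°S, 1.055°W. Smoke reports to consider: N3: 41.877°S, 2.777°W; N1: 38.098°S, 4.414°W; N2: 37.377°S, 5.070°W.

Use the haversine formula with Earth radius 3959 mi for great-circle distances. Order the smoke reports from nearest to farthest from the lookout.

Computing each great-circle distance from 39.442°S, 1.055°W:
N3 41.877°S, 2.777°W: 190.9 mi
N1 38.098°S, 4.414°W: 203.4 mi
N2 37.377°S, 5.070°W: 260.0 mi

N3, N1, N2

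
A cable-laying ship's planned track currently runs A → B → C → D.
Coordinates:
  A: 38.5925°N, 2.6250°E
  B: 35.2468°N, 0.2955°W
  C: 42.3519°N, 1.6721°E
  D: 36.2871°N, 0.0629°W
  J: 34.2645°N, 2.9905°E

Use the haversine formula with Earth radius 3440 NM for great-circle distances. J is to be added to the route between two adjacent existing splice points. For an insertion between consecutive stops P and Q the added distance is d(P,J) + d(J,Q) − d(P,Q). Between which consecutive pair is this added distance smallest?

Added distance for inserting J between each consecutive pair:
A–B: 188.0 NM
B–C: 225.6 NM
C–D: 309.3 NM
Smallest added distance is 188.0 NM, inserting between A and B.

between A and B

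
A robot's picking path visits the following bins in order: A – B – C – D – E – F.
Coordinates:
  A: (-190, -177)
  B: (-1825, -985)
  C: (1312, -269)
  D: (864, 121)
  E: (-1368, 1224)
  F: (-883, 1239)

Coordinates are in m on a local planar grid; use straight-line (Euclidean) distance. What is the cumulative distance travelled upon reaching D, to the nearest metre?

Leg distances:
A→B: 1823.8 m  (cumulative 1823.8 m)
B→C: 3217.7 m  (cumulative 5041.4 m)
C→D: 594.0 m  (cumulative 5635.4 m)
Cumulative distance at D ≈ 5635 m.

5635 m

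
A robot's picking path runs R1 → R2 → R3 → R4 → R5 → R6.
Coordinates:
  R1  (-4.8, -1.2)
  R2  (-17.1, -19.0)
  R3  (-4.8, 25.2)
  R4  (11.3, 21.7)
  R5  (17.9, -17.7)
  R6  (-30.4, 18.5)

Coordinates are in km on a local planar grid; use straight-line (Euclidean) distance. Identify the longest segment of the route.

R5–R6

Leg distances:
R1→R2: 21.6 km
R2→R3: 45.9 km
R3→R4: 16.5 km
R4→R5: 39.9 km
R5→R6: 60.4 km
The longest leg is R5–R6 at 60.4 km.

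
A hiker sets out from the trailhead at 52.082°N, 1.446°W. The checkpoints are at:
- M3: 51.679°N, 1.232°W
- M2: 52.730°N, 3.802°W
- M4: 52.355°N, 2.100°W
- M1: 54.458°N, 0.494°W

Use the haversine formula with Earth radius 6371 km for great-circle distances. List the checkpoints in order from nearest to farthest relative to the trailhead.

M3, M4, M2, M1

Distances from the trailhead:
M3 51.679°N, 1.232°W: 47.2 km
M4 52.355°N, 2.100°W: 53.9 km
M2 52.730°N, 3.802°W: 175.3 km
M1 54.458°N, 0.494°W: 271.7 km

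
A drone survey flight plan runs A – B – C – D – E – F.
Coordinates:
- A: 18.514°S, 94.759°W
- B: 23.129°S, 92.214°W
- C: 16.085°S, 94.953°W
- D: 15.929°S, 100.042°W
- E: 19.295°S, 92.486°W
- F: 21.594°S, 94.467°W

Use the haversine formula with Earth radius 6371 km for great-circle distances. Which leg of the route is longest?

D–E

Leg distances:
A→B: 577.3 km
B→C: 834.1 km
C→D: 544.2 km
D→E: 883.8 km
E→F: 328.5 km
The longest leg is D–E at 883.8 km.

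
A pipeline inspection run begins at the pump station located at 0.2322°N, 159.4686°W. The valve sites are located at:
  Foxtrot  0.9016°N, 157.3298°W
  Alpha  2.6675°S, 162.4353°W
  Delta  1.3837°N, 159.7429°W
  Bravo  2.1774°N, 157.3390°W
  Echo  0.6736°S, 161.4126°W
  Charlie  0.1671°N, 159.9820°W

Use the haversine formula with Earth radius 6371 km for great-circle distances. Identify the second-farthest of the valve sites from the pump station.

Distance to each, sorted:
Alpha: 461.2 km
Bravo: 320.7 km
Foxtrot: 249.2 km
Echo: 238.5 km
Delta: 131.6 km
Charlie: 57.5 km
The second-farthest is Bravo at 320.7 km.

Bravo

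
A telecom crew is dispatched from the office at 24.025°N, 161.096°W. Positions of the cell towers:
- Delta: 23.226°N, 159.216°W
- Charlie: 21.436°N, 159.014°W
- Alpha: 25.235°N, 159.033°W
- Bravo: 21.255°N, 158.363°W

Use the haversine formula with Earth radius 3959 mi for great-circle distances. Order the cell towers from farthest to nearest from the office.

Bravo, Charlie, Alpha, Delta

Computing each great-circle distance from 24.025°N, 161.096°W:
Bravo 21.255°N, 158.363°W: 258.8 mi
Charlie 21.436°N, 159.014°W: 222.7 mi
Alpha 25.235°N, 159.033°W: 154.2 mi
Delta 23.226°N, 159.216°W: 131.2 mi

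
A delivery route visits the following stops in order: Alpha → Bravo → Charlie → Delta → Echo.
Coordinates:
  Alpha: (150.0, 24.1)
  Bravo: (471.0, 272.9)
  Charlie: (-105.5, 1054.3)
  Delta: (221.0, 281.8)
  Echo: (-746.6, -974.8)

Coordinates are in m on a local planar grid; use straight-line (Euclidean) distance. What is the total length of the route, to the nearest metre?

3802 m

Leg distances:
Alpha→Bravo: 406.1 m  (cumulative 406.1 m)
Bravo→Charlie: 971.1 m  (cumulative 1377.2 m)
Charlie→Delta: 838.7 m  (cumulative 2215.8 m)
Delta→Echo: 1586.0 m  (cumulative 3801.8 m)
Total route length ≈ 3802 m.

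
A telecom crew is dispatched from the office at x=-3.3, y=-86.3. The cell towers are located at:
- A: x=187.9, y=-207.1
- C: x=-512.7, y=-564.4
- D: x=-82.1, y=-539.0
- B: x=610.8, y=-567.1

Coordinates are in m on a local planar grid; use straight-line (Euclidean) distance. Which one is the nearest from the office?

Distances from the office (x=-3.3, y=-86.3):
A: 226.2 m
D: 459.5 m
C: 698.6 m
B: 779.9 m
The nearest is A at 226.2 m.

A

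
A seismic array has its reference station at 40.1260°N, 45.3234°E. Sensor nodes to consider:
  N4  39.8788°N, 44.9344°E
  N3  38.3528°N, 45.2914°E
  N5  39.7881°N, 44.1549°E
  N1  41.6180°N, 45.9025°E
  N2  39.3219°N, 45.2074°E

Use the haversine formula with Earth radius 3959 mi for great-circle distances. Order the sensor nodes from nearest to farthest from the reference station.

N4, N2, N5, N1, N3

Computing each great-circle distance from 40.1260°N, 45.3234°E:
N4 39.8788°N, 44.9344°E: 26.8 mi
N2 39.3219°N, 45.2074°E: 55.9 mi
N5 39.7881°N, 44.1549°E: 66.1 mi
N1 41.6180°N, 45.9025°E: 107.4 mi
N3 38.3528°N, 45.2914°E: 122.5 mi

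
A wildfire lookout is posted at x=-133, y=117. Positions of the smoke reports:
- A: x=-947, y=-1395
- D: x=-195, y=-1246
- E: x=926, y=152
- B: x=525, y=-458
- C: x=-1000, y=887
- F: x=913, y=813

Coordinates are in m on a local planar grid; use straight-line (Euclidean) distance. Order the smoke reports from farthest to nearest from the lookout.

A, D, F, C, E, B

Distances from the lookout:
A x=-947, y=-1395: 1717.2 m
D x=-195, y=-1246: 1364.4 m
F x=913, y=813: 1256.4 m
C x=-1000, y=887: 1159.6 m
E x=926, y=152: 1059.6 m
B x=525, y=-458: 873.8 m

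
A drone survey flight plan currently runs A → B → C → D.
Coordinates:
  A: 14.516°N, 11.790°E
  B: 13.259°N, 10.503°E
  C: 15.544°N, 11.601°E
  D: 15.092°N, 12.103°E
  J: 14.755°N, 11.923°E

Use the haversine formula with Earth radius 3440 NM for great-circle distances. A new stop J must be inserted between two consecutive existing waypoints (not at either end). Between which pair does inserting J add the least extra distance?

between B and C

Added distance for inserting J between each consecutive pair:
A–B: 32.0 NM
B–C: 21.7 NM
C–D: 33.9 NM
Smallest added distance is 21.7 NM, inserting between B and C.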